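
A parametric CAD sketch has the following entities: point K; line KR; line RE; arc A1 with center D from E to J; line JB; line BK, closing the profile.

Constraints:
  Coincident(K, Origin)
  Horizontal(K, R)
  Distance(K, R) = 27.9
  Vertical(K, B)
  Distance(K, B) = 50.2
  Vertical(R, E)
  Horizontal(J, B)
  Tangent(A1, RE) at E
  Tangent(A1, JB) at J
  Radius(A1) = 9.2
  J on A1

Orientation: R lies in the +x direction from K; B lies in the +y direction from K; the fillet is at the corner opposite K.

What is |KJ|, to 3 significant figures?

53.6

K is at the origin; KR is horizontal with |KR| = 27.9 and R on the +x side, so R = (27.9, 0.00). KB is vertical with |KB| = 50.2 and B on the +y side, so B = (0.00, 50.2). The virtual corner opposite K is at (27.9, 50.2). Tangency of A1 to RE means the radius DE is perpendicular to RE and since A1 is tangent to JB there, DJ ⟂ JB, with radius 9.2, so the center D sits 9.2 in from both sides at D = (18.7, 41.0). That places the tangent points at E = (27.9, 41.0) on RE and J = (18.7, 50.2) on JB. Then |KJ| = |J − K| = 53.6.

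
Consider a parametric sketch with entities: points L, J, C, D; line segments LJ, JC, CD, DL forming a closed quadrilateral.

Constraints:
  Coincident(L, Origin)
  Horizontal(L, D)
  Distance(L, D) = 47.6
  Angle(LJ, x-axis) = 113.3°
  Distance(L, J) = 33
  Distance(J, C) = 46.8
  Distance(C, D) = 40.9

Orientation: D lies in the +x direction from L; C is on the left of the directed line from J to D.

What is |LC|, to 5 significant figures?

50.551

Checks: L = (0.00, 0.00) ✓; |JC| = 46.80 ✓; |CD| = 40.90 ✓.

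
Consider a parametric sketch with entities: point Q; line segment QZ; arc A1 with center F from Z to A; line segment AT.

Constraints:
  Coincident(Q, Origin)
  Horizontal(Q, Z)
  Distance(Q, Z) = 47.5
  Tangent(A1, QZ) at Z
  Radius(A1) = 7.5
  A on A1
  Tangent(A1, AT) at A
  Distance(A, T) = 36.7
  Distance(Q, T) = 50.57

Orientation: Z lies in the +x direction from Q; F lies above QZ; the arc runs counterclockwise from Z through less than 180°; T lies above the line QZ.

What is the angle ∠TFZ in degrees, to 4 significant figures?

152.3°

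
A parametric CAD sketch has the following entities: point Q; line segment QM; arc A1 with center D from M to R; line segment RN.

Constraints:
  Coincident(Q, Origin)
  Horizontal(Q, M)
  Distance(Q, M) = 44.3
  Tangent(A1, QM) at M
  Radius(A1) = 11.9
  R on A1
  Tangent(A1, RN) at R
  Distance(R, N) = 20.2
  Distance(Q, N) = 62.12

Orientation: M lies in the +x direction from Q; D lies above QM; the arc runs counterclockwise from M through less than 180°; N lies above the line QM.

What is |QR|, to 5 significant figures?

57.752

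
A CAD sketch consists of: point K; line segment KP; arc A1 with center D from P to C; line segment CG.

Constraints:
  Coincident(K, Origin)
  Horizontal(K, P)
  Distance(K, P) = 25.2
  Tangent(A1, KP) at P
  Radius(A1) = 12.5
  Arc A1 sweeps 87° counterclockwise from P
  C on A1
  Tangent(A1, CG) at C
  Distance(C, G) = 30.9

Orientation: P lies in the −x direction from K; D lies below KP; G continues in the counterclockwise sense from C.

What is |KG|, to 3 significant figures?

58.0

K is at the origin; KP is horizontal with |KP| = 25.2 and P on the −x side, so P = (-25.2, 0.00). The tangent condition forces DP to be normal to KP, so D = P + (0, -12.5) = (-25.2, -12.5). On A1, P sits at bearing 90° from D; an 87° counterclockwise sweep puts C at bearing 177°, so C = D + 12.5·(cos 177°, sin 177°) = (-37.7, -11.8). The tangent condition forces DC to be normal to CG, so CG runs along (−sin 177°, cos 177°); with |CG| = 30.9, G = (-39.3, -42.7). Then |KG| = |G − K| = 58.0.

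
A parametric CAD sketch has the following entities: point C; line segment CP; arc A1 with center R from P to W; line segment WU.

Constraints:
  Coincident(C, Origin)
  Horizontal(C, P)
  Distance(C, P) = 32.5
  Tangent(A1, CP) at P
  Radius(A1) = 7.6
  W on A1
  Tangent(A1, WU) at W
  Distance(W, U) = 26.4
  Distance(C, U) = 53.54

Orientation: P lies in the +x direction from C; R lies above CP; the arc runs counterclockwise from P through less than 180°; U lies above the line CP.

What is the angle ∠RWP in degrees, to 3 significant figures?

46.9°

Checks: |RW| = 7.600 ✓; ∠(RW, WU) = 90.00° ✓; |WU| = 26.40 ✓; |CU| = 53.54 ✓.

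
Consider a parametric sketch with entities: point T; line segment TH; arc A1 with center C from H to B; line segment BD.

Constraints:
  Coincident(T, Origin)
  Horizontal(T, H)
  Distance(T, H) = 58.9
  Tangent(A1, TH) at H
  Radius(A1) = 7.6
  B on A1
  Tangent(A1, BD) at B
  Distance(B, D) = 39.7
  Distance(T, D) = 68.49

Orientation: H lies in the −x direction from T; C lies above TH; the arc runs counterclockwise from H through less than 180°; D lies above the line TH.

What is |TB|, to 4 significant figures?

51.82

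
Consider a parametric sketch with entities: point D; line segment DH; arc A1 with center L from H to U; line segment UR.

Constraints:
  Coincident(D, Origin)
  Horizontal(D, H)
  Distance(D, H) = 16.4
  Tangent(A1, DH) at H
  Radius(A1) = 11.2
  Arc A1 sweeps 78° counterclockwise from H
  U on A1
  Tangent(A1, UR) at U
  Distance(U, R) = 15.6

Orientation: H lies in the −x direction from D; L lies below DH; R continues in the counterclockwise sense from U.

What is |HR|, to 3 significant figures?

28.0

D is at the origin; D and H share the same y with |DH| = 16.4 and H on the −x side, so H = (-16.4, 0.00). A1 meets DH tangentially, so LH is at right angles to DH, so L = H + (0, -11.2) = (-16.4, -11.2). On A1, H sits at bearing 90° from L; a 78° counterclockwise sweep puts U at bearing 168°, so U = L + 11.2·(cos 168°, sin 168°) = (-27.4, -8.87). The tangent condition forces LU to be normal to UR, so UR runs along (−sin 168°, cos 168°); with |UR| = 15.6, R = (-30.6, -24.1). Then |HR| = |R − H| = 28.0.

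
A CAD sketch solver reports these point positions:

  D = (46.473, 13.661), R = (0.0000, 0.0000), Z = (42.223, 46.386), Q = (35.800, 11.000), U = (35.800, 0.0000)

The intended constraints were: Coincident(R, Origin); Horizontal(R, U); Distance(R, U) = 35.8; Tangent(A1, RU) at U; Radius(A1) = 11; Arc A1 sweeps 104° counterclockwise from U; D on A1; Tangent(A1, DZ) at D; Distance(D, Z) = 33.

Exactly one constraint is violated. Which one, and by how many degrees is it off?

Tangent(A1, DZ) at D — off by 6.60°.

R = (0.00, 0.00) ✓; R.y = 0.00, U.y = 0.00 ✓; |RU| = 35.80 ✓; ∠(QU, UR) = 90.00° ✓; |QU| = 11.00 ✓; bearing(Q→D) − bearing(Q→U) = 104.0° ✓; |QD| = 11.00 ✓; ∠(QD, DZ) = 96.60° ✗; |DZ| = 33.00 ✓.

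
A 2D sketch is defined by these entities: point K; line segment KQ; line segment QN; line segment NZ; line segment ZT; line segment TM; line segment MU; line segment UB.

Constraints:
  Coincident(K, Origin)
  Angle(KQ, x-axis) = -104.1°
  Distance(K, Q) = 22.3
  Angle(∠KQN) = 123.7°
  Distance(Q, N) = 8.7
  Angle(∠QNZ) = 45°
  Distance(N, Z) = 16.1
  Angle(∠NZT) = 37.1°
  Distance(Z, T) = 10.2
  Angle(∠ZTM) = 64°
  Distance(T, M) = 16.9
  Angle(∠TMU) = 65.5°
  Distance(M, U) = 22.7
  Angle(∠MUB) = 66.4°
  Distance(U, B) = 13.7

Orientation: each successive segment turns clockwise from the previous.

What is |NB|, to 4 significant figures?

19.43

K is at the origin; KQ runs at -104.1° with length 22.3, so Q = (-5.433, -21.63). ∠KQN = 123.7° gives QN at -160.4° from the x-axis; with |QN| = 8.7, N = (-13.63, -24.55). ∠QNZ = 45.0° gives NZ at 64.60° from the x-axis; with |NZ| = 16.1, Z = (-6.723, -10.00). ∠NZT = 37.1° gives ZT at -78.30° from the x-axis; with |ZT| = 10.2, T = (-4.654, -19.99). ∠ZTM = 64.0° gives TM at 165.7° from the x-axis; with |TM| = 16.9, M = (-21.03, -15.82). ∠TMU = 65.5° gives MU at 51.20° from the x-axis; with |MU| = 22.7, U = (-6.807, 1.874). ∠MUB = 66.4° gives UB at -62.40° from the x-axis; with |UB| = 13.7, B = (-0.4595, -10.27). Then |NB| = |B − N| = 19.43.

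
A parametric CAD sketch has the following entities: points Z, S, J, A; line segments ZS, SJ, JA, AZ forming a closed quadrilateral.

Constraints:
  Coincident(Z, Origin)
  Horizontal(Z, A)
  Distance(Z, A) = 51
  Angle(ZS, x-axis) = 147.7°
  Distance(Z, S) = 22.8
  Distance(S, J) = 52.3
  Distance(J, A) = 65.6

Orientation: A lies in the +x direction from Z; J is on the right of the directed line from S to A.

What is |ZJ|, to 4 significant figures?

37.58

Z is at the origin; Z and A share the same y with |ZA| = 51.0 and A in +x, so A = (51.0, 0). ZS runs at 147.7° with |ZS| = 22.8, so S = (-19.27, 12.18). J is determined by |SJ| = 52.3 and |JA| = 65.6 together: it lies at the intersection of circle(S, 52.3) and circle(A, 65.6). With |SA| = 71.32, the foot of the radical line on SA is 24.67 from S and the perpendicular offset is √(52.3² − 24.67²) = 46.12. Taking the right-of-SA solution: J = (-2.846, -37.47).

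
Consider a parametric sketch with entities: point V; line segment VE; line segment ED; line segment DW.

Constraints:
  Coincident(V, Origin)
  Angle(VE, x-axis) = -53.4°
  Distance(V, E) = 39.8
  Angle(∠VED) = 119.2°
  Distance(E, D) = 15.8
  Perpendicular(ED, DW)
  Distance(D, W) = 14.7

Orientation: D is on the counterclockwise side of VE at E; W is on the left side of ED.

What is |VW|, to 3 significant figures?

40.5

V is at the origin; VE runs at -53.4° with length 39.8, so E = 39.8·(cos -53.4°, sin -53.4°) = (23.7, -32.0). ∠VED = 119.2°, so ED runs at -53.4° + (180° − 119.2°) = 7.40° from the x-axis; with |ED| = 15.8, D = E + 15.8·(cos 7.40°, sin 7.40°) = (39.4, -29.9). ED ⟂ DW; with |DW| = 14.7 on the left of ED, W = D + 14.7·(-0.129, 0.992) = (37.5, -15.3). Then |VW| = |W − V| = 40.5.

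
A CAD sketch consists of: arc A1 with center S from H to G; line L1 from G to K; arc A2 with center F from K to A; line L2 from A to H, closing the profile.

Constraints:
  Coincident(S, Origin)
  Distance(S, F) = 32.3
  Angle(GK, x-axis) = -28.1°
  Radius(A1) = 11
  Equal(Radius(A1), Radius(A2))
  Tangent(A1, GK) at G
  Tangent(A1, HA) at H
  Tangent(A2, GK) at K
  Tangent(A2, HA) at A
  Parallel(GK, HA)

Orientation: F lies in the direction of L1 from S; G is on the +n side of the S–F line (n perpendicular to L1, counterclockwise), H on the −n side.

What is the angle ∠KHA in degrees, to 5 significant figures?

34.259°

The slot axis is L1's direction at -28.1°, so u = (cos -28.1°, sin -28.1°) = (0.88213, -0.47101) and n = (−sin -28.1°, cos -28.1°) = (0.47101, 0.88213). S is at the origin and F lies 32.3 along u from S, so F = 32.3·u = (28.493, -15.214). Tangency of A1 to both parallel lines with radius 11.0 puts G and H at S ± 11.0·n: G = (5.1811, 9.7034), H = (-5.1811, -9.7034). Equal radii place K and A the same way about F: K = F + 11.0·n = (33.674, -5.5103), A = F − 11.0·n = (23.312, -24.917). Then cos ∠KHA = HK·HA / (|HK||HA|), giving 34.259°.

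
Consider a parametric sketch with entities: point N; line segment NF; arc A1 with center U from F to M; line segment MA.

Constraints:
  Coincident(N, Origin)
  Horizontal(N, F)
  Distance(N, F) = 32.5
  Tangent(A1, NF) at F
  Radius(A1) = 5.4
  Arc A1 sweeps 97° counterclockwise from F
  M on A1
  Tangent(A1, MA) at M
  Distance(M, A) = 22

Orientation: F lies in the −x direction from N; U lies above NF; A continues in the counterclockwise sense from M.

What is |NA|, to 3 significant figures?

40.8

On A1, F sits at bearing -90° from U; a 97° counterclockwise sweep puts M at bearing 7°, so M = U + 5.4·(cos 7°, sin 7°) = (-27.1, 6.06). Since A1 is tangent to MA there, UM ⟂ MA, so MA runs along (−sin 7°, cos 7°); with |MA| = 22.0, A = (-29.8, 27.9). Then |NA| = |A − N| = 40.8.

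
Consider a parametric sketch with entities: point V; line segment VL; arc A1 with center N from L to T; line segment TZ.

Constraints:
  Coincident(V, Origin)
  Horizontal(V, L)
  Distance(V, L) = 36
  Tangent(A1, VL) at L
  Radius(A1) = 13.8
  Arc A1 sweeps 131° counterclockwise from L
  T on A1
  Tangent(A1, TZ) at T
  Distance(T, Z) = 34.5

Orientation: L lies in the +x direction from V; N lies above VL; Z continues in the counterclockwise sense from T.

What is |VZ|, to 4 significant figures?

54.37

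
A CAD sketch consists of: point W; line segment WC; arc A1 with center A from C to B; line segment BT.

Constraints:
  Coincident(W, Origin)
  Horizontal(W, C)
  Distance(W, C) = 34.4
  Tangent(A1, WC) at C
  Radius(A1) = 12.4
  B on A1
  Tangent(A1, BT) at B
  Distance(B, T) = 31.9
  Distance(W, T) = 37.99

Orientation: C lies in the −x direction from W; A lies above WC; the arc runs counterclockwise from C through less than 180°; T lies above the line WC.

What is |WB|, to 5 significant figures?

24.211

Checks: ∠(AC, CW) = 90.00° ✓; |AB| = 12.40 ✓; ∠(AB, BT) = 90.00° ✓; |BT| = 31.90 ✓; |WT| = 37.99 ✓.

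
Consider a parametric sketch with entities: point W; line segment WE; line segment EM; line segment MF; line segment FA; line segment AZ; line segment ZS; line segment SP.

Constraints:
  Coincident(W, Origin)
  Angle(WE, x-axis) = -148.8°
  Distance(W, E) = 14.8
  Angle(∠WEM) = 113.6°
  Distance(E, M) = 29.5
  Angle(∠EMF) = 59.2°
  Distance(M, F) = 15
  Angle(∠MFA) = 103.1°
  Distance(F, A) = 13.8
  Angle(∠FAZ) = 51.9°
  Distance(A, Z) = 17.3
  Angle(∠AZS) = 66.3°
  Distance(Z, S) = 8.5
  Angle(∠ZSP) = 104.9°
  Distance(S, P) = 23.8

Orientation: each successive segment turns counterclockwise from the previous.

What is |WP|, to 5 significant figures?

9.7959

W is at the origin; WE runs at -148.8° with length 14.8, so E = (-12.659, -7.6668). ∠WEM = 113.6° gives EM at -82.400° from the x-axis; with |EM| = 29.5, M = (-8.7578, -36.908). ∠EMF = 59.2° gives MF at 38.400° from the x-axis; with |MF| = 15.0, F = (2.9976, -27.590). ∠MFA = 103.1° gives FA at 115.30° from the x-axis; with |FA| = 13.8, A = (-2.9000, -15.114). ∠FAZ = 51.9° gives AZ at -116.60° from the x-axis; with |AZ| = 17.3, Z = (-10.646, -30.583). ∠AZS = 66.3° gives ZS at -2.9000° from the x-axis; with |ZS| = 8.5, S = (-2.1571, -31.013). ∠ZSP = 104.9° gives SP at 72.200° from the x-axis; with |SP| = 23.8, P = (5.1185, -8.3523). Then |WP| = |P − W| = 9.7959.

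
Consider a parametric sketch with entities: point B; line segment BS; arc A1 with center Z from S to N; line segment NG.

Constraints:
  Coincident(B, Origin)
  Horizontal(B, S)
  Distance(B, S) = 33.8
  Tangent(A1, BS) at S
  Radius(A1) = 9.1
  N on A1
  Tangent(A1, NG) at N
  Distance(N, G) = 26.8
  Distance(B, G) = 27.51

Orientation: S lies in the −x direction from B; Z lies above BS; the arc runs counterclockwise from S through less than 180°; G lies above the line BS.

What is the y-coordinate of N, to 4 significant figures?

3.731

B is at the origin; BS is horizontal with |BS| = 33.8 and S on the −x side, so S = (-33.80, 0.000). Tangency of A1 to BS means the radius ZS is perpendicular to BS, so Z = S + (0, 9.1) = (-33.80, 9.100). Since ZN ⟂ NG (tangency), |ZG| = √(9.1² + 26.8²) = 28.30 regardless of where N sits on A1. So G lies on both circle(B, 27.51) and circle(Z, 28.30); the above-BS intersection is G = (-10.64, 25.37). N is the foot of the tangent from G: N = (-26.45, 3.731).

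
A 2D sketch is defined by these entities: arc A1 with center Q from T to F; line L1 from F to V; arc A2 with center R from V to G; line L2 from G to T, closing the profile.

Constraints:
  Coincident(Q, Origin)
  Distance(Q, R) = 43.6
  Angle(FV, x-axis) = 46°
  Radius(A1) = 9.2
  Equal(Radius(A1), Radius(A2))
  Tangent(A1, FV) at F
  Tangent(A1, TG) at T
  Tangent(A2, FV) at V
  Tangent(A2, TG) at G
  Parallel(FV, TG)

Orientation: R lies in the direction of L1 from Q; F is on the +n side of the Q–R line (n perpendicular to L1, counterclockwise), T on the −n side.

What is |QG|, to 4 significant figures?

44.56

The slot axis is L1's direction at 46.0°, so u = (cos 46.0°, sin 46.0°) = (0.6947, 0.7193) and n = (−sin 46.0°, cos 46.0°) = (-0.7193, 0.6947). Q is at the origin and R lies 43.6 along u from Q, so R = 43.6·u = (30.29, 31.36). Tangency of A1 to both parallel lines with radius 9.2 puts F and T at Q ± 9.2·n: F = (-6.618, 6.391), T = (6.618, -6.391). Equal radii place V and G the same way about R: V = R + 9.2·n = (23.67, 37.75), G = R − 9.2·n = (36.91, 24.97). Then |QG| = |G − Q| = 44.56.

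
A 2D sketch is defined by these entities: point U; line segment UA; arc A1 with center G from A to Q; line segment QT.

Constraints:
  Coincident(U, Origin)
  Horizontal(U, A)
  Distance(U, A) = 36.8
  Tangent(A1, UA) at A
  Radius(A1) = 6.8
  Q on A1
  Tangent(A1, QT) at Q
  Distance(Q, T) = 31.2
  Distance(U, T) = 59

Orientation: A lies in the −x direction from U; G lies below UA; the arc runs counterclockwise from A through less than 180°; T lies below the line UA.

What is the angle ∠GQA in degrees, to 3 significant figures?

46.8°

Checks: ∠(GA, AU) = 90.00° ✓; |GQ| = 6.800 ✓; ∠(GQ, QT) = 90.00° ✓; |QT| = 31.20 ✓; |UT| = 59.00 ✓.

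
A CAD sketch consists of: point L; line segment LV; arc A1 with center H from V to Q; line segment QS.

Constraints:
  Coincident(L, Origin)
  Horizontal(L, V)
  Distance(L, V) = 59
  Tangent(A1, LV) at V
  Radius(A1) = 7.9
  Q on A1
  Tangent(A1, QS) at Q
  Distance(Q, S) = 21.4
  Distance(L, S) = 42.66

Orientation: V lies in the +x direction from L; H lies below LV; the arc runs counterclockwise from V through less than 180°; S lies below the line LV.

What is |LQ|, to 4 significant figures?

53.29

L is at the origin; L and V share the same y with |LV| = 59.0 and V on the +x side, so V = (59.00, 0.000). Tangency of A1 to LV means the radius HV is perpendicular to LV, so H = V + (0, -7.9) = (59.00, -7.900). Since HQ ⟂ QS (tangency), |HS| = √(7.9² + 21.4²) = 22.81 regardless of where Q sits on A1. So S lies on both circle(L, 42.66) and circle(H, 22.81); the below-LV intersection is S = (38.61, -18.14). Q is the foot of the tangent from S: Q = (53.23, -2.504).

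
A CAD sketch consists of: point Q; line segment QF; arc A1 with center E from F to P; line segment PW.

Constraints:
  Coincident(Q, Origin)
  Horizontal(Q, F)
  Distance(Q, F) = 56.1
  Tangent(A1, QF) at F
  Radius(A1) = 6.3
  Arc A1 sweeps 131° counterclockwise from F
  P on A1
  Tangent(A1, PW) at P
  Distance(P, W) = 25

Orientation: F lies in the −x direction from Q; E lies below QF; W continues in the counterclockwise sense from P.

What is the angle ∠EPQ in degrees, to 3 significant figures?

31.3°

Q is at the origin; Q and F share the same y with |QF| = 56.1 and F on the −x side, so F = (-56.1, 0.00). Since A1 is tangent to QF there, EF ⟂ QF, so E = F + (0, -6.3) = (-56.1, -6.30). On A1, F sits at bearing 90° from E; a 131° counterclockwise sweep puts P at bearing 221°, so P = E + 6.3·(cos 221°, sin 221°) = (-60.9, -10.4). Then cos ∠EPQ = PE·PQ / (|PE||PQ|), giving 31.3°.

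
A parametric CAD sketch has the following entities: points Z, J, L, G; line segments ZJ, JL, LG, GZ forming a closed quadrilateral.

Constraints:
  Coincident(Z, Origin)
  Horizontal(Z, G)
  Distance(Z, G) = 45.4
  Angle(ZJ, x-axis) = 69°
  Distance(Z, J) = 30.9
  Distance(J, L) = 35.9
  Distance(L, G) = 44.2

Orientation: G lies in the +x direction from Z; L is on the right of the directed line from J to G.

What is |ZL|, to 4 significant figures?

5.986

Checks: |JL| = 35.90 ✓; |LG| = 44.20 ✓.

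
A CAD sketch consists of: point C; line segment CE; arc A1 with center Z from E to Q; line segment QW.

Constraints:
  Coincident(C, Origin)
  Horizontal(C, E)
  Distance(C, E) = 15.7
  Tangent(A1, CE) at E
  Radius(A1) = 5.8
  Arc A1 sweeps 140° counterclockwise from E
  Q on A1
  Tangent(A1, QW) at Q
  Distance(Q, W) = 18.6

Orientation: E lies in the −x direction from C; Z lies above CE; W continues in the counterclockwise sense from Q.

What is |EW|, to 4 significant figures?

24.57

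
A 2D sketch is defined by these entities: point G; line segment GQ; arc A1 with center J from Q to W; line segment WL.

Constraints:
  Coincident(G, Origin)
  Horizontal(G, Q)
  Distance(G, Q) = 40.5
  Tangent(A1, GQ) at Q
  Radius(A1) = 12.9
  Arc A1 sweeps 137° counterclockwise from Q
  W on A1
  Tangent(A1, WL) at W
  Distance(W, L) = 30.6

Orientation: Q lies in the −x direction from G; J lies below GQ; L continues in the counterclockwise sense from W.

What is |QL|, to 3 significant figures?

45.3

G is at the origin; GQ is horizontal with |GQ| = 40.5 and Q on the −x side, so Q = (-40.5, 0.00). A1 meets GQ tangentially, so JQ is at right angles to GQ, so J = Q + (0, -12.9) = (-40.5, -12.9). On A1, Q sits at bearing 90° from J; a 137° counterclockwise sweep puts W at bearing 227°, so W = J + 12.9·(cos 227°, sin 227°) = (-49.3, -22.3). The tangent condition forces JW to be normal to WL, so WL runs along (−sin 227°, cos 227°); with |WL| = 30.6, L = (-26.9, -43.2). Then |QL| = |L − Q| = 45.3.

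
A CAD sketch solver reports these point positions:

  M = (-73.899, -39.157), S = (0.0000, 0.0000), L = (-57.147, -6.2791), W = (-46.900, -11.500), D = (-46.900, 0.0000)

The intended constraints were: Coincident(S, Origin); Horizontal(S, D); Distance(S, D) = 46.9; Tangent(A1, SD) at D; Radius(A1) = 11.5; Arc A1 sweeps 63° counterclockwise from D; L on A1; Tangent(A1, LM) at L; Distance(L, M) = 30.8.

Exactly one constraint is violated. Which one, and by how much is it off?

Distance(L, M) = 30.8 — off by 6.10.

S = (0.00, 0.00) ✓; S.y = 0.00, D.y = 0.00 ✓; |SD| = 46.90 ✓; ∠(WD, DS) = 90.00° ✓; |WD| = 11.50 ✓; bearing(W→L) − bearing(W→D) = 63.00° ✓; |WL| = 11.50 ✓; ∠(WL, LM) = 90.00° ✓; |LM| = 36.90 ✗.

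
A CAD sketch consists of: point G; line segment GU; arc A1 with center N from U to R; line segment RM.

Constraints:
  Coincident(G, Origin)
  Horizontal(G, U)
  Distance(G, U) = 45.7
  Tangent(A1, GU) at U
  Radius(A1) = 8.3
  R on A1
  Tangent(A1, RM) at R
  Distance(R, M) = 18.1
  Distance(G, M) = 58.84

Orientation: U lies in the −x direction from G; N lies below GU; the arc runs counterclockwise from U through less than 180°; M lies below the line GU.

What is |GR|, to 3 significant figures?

54.7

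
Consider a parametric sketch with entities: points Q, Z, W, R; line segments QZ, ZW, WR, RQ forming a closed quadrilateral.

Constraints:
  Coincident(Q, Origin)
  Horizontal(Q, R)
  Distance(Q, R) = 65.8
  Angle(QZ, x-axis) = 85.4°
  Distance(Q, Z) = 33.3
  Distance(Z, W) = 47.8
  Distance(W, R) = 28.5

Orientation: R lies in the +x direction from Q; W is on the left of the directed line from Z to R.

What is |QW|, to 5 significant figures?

54.676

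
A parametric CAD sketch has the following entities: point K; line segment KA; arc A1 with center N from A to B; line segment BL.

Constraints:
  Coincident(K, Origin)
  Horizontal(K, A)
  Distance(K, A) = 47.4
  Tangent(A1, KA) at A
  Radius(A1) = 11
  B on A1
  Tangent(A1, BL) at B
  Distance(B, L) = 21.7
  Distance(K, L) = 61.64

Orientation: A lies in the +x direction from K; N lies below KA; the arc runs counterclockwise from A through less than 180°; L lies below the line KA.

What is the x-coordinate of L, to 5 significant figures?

50.664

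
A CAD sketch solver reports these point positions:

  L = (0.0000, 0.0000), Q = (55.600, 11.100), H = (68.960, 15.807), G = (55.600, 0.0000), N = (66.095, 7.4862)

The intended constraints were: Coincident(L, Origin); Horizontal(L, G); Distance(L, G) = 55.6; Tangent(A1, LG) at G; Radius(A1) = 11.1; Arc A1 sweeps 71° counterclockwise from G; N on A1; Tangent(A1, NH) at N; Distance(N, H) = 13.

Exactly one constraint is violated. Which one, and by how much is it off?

Distance(N, H) = 13 — off by 4.20.

L = (0.00, 0.00) ✓; L.y = 0.00, G.y = 0.00 ✓; |LG| = 55.60 ✓; ∠(QG, GL) = 90.00° ✓; |QG| = 11.10 ✓; bearing(Q→N) − bearing(Q→G) = 71.00° ✓; |QN| = 11.10 ✓; ∠(QN, NH) = 90.00° ✓; |NH| = 8.800 ✗.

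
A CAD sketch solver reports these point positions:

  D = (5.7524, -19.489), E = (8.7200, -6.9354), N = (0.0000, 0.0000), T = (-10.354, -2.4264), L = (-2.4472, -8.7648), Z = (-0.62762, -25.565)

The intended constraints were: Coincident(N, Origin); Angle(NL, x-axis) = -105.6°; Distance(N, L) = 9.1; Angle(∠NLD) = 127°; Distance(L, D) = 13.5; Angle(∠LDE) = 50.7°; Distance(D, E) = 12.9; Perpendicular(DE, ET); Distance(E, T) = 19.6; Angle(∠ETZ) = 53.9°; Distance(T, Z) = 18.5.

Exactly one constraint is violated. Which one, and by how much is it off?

Distance(T, Z) = 18.5 — off by 6.60.

N = (0.00, 0.00) ✓; NL at -105.6° ✓; |NL| = 9.100 ✓; ∠NLD = 127.0° ✓; |LD| = 13.50 ✓; ∠LDE = 50.70° ✓; |DE| = 12.90 ✓; ∠(DE, ET) = 90.00° ✓; |ET| = 19.60 ✓; ∠ETZ = 53.90° ✓; |TZ| = 25.10 ✗.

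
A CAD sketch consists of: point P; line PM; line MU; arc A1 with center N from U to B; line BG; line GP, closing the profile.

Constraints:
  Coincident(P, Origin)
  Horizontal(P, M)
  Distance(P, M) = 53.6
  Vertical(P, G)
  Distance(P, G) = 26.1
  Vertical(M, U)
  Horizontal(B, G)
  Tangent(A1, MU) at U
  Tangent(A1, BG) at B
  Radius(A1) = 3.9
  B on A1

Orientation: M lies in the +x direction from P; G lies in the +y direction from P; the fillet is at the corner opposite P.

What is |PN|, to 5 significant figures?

54.433

P is at the origin; PM is horizontal with |PM| = 53.6 and M on the +x side, so M = (53.600, 0.0000). PG is vertical with |PG| = 26.1 and G on the +y side, so G = (0.0000, 26.100). The virtual corner opposite P is at (53.600, 26.100). The tangent condition forces NU to be normal to MU and since A1 is tangent to BG there, NB ⟂ BG, with radius 3.9, so the center N sits 3.9 in from both sides at N = (49.700, 22.200). Then |PN| = |N − P| = 54.433.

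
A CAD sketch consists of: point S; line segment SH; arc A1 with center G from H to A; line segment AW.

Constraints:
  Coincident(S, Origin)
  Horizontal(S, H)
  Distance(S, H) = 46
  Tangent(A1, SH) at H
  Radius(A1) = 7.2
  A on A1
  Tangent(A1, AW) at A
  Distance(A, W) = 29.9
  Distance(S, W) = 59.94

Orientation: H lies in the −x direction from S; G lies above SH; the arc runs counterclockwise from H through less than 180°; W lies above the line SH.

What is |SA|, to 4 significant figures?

40.04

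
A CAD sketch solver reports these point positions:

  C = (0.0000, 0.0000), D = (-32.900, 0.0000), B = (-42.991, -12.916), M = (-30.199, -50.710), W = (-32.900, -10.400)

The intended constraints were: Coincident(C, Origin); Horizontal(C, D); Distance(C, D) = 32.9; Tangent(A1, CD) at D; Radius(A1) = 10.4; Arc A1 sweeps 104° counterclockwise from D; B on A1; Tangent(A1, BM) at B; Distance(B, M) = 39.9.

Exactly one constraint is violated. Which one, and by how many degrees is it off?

Tangent(A1, BM) at B — off by 4.70°.

C = (0.00, 0.00) ✓; C.y = 0.00, D.y = 0.00 ✓; |CD| = 32.90 ✓; ∠(WD, DC) = 90.00° ✓; |WD| = 10.40 ✓; bearing(W→B) − bearing(W→D) = 104.0° ✓; |WB| = 10.40 ✓; ∠(WB, BM) = 85.30° ✗; |BM| = 39.90 ✓.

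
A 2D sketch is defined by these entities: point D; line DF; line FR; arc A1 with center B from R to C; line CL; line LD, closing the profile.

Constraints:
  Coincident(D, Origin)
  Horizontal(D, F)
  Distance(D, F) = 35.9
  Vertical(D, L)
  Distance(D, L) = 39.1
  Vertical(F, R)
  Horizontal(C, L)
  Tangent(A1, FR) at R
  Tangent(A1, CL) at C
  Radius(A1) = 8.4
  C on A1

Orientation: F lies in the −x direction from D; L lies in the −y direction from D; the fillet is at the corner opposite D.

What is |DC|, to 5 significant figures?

47.802

D is at the origin; DF is horizontal with |DF| = 35.9 and F on the −x side, so F = (-35.900, 0.0000). D and L share the same x with |DL| = 39.1 and L on the −y side, so L = (0.0000, -39.100). The virtual corner opposite D is at (-35.900, -39.100). The tangent condition forces BR to be normal to FR and the tangent condition forces BC to be normal to CL, with radius 8.4, so the center B sits 8.4 in from both sides at B = (-27.500, -30.700). That places the tangent points at R = (-35.900, -30.700) on FR and C = (-27.500, -39.100) on CL. Then |DC| = |C − D| = 47.802.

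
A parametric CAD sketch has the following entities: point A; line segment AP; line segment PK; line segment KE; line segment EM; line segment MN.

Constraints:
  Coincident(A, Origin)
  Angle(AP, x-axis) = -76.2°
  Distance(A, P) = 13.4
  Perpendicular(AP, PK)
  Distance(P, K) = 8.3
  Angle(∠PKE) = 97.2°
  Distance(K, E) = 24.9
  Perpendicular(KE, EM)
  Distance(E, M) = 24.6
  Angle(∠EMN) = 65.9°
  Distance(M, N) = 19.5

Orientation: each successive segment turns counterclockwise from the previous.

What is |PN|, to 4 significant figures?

11.70

A is at the origin; AP runs at -76.2° with length 13.4, so P = (3.196, -13.01). AP ⟂ PK, so PK runs at 13.80°; with |PK| = 8.3, K = (11.26, -11.03). ∠PKE = 97.2° gives KE at 96.60° from the x-axis; with |KE| = 24.9, E = (8.395, 13.70). KE ⟂ EM, so EM runs at -173.4°; with |EM| = 24.6, M = (-16.04, 10.87). ∠EMN = 65.9° gives MN at -59.30° from the x-axis; with |MN| = 19.5, N = (-6.087, -5.893). Then |PN| = |N − P| = 11.70.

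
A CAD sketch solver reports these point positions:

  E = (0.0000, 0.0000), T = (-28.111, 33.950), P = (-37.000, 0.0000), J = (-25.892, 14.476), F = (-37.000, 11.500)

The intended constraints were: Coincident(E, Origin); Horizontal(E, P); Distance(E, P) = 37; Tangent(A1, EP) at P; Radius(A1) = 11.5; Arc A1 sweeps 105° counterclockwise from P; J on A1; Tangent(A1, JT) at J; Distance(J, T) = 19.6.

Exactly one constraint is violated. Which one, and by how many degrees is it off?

Tangent(A1, JT) at J — off by 8.50°.

E = (0.00, 0.00) ✓; E.y = 0.00, P.y = 0.00 ✓; |EP| = 37.00 ✓; ∠(FP, PE) = 90.00° ✓; |FP| = 11.50 ✓; bearing(F→J) − bearing(F→P) = 105.0° ✓; |FJ| = 11.50 ✓; ∠(FJ, JT) = 98.50° ✗; |JT| = 19.60 ✓.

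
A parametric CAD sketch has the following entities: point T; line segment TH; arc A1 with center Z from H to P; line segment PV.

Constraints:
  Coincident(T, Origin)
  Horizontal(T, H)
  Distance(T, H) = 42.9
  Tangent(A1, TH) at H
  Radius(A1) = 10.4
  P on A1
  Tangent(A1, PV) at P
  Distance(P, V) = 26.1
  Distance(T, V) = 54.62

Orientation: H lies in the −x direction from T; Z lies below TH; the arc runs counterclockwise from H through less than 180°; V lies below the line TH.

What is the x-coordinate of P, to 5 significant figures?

-51.936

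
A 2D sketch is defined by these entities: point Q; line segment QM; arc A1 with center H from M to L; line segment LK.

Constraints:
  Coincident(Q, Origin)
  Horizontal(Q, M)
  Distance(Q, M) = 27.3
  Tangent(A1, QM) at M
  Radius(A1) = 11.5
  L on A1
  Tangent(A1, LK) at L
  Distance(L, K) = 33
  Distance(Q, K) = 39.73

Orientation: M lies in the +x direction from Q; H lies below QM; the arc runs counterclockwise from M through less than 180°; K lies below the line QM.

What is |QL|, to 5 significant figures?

18.185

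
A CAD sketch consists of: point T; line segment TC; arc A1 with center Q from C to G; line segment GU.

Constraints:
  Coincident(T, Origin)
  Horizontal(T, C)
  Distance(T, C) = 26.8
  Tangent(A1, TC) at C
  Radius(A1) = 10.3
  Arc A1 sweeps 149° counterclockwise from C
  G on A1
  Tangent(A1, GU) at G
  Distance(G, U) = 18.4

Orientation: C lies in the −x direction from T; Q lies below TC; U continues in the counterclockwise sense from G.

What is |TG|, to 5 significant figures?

37.372

T is at the origin; TC is horizontal with |TC| = 26.8 and C on the −x side, so C = (-26.800, 0.0000). Since A1 is tangent to TC there, QC ⟂ TC, so Q = C + (0, -10.3) = (-26.800, -10.300). On A1, C sits at bearing 90° from Q; a 149° counterclockwise sweep puts G at bearing 239°, so G = Q + 10.3·(cos 239°, sin 239°) = (-32.105, -19.129). Then |TG| = |G − T| = 37.372.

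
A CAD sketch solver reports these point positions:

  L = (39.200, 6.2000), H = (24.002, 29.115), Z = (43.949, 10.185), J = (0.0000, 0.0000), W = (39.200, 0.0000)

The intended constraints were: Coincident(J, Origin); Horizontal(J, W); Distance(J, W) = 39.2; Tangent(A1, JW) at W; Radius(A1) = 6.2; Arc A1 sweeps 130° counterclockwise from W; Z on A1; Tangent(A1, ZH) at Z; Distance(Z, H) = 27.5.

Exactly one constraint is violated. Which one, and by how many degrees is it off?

Tangent(A1, ZH) at Z — off by 6.50°.

J = (0.00, 0.00) ✓; J.y = 0.00, W.y = 0.00 ✓; |JW| = 39.20 ✓; ∠(LW, WJ) = 90.00° ✓; |LW| = 6.200 ✓; bearing(L→Z) − bearing(L→W) = 130.0° ✓; |LZ| = 6.199 ✓; ∠(LZ, ZH) = 83.50° ✗; |ZH| = 27.50 ✓.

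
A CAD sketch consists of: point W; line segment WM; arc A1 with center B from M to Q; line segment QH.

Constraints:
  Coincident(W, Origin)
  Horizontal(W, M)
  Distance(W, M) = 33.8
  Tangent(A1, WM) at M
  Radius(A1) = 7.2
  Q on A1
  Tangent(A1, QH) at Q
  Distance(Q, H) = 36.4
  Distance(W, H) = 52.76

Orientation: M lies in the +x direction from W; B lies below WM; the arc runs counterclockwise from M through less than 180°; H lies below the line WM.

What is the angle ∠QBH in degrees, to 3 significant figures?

78.8°

W is at the origin; W and M share the same y with |WM| = 33.8 and M on the +x side, so M = (33.8, 0.00). Since A1 is tangent to WM there, BM ⟂ WM, so B = M + (0, -7.2) = (33.8, -7.20). Since BQ ⟂ QH (tangency), |BH| = √(7.2² + 36.4²) = 37.1 regardless of where Q sits on A1. So H lies on both circle(W, 52.76) and circle(B, 37.1); the below-WM intersection is H = (29.1, -44.0). Q is the foot of the tangent from H: Q = (26.6, -7.69).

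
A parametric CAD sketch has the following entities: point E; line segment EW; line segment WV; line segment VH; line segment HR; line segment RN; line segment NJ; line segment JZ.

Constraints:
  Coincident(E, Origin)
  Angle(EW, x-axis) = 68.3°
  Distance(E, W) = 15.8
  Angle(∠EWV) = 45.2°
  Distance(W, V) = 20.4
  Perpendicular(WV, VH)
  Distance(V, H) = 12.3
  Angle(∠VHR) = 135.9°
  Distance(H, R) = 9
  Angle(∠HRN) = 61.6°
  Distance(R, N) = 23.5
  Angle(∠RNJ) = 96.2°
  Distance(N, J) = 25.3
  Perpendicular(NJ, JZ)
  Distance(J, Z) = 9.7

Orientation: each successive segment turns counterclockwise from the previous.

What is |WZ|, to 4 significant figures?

34.49

E is at the origin; EW runs at 68.3° with length 15.8, so W = (5.842, 14.68). ∠EWV = 45.2° gives WV at -156.9° from the x-axis; with |WV| = 20.4, V = (-12.92, 6.677). The perpendicularity gives VH at right angles to WV, so VH runs at -66.90°; with |VH| = 12.3, H = (-8.097, -4.637). ∠VHR = 135.9° gives HR at -22.80° from the x-axis; with |HR| = 9.0, R = (0.2002, -8.125). ∠HRN = 61.6° gives RN at 95.60° from the x-axis; with |RN| = 23.5, N = (-2.093, 15.26). ∠RNJ = 96.2° gives NJ at 179.4° from the x-axis; with |NJ| = 25.3, J = (-27.39, 15.53). The perpendicularity gives JZ at right angles to NJ, so JZ runs at -90.60°; with |JZ| = 9.7, Z = (-27.49, 5.828). Then |WZ| = |Z − W| = 34.49.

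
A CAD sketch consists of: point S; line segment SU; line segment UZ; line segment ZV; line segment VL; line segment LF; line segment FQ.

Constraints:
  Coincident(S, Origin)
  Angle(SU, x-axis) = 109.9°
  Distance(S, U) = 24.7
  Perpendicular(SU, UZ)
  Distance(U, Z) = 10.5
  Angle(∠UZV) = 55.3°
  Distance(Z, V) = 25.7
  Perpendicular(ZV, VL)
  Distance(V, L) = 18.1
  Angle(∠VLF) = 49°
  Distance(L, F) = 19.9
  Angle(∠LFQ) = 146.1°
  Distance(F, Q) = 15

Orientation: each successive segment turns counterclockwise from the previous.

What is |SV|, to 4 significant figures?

5.460

The perpendicularity gives UZ at right angles to SU, so UZ runs at -160.1°; with |UZ| = 10.5, Z = (-18.28, 19.65). ∠UZV = 55.3° gives ZV at -35.40° from the x-axis; with |ZV| = 25.7, V = (2.668, 4.764). Then |SV| = |V − S| = 5.460.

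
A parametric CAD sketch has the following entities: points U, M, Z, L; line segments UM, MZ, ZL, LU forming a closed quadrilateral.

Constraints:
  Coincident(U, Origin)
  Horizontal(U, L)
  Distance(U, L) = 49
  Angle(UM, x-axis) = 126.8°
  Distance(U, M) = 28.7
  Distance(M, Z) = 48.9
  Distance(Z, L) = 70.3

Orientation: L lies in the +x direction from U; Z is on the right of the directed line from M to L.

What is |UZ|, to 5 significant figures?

30.639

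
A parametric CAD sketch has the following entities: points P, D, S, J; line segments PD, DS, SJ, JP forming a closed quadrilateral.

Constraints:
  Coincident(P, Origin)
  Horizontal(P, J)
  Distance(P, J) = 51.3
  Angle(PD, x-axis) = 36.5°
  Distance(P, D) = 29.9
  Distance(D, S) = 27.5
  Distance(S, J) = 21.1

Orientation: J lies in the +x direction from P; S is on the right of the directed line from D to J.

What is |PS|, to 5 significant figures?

33.122

Checks: |DS| = 27.50 ✓; |SJ| = 21.10 ✓.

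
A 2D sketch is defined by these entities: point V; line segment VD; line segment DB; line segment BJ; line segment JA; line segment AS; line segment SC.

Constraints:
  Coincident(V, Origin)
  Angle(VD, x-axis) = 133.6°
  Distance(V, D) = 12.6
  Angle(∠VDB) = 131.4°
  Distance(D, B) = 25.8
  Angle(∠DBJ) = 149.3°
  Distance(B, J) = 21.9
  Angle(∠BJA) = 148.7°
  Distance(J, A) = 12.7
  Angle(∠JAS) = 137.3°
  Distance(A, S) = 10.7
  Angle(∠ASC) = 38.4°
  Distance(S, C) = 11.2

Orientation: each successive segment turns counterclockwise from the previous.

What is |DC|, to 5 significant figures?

48.859

V is at the origin; VD runs at 133.6° with length 12.6, so D = (-8.6892, 9.1246). ∠VDB = 131.4° gives DB at -177.80° from the x-axis; with |DB| = 25.8, B = (-34.470, 8.1342). ∠DBJ = 149.3° gives BJ at -147.10° from the x-axis; with |BJ| = 21.9, J = (-52.858, -3.7614). ∠BJA = 148.7° gives JA at -115.80° from the x-axis; with |JA| = 12.7, A = (-58.385, -15.195). ∠JAS = 137.3° gives AS at -73.100° from the x-axis; with |AS| = 10.7, S = (-55.275, -25.433). ∠ASC = 38.4° gives SC at 68.500° from the x-axis; with |SC| = 11.2, C = (-51.170, -15.013). Then |DC| = |C − D| = 48.859.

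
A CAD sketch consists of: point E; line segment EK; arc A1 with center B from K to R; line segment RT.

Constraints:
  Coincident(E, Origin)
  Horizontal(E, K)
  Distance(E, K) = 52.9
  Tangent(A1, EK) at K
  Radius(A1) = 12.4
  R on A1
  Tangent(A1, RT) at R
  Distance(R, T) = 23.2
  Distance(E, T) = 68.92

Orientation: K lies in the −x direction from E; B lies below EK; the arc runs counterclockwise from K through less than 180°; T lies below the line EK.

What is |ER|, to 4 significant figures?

66.69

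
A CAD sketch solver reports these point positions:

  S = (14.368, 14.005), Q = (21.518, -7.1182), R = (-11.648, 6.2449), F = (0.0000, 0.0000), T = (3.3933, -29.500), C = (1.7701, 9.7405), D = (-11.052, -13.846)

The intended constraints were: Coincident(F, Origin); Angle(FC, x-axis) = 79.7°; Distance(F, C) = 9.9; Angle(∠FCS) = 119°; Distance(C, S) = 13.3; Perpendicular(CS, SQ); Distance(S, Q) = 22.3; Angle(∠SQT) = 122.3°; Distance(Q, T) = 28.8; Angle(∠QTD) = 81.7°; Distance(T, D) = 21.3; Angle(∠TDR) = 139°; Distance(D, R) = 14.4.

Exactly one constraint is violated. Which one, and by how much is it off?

Distance(D, R) = 14.4 — off by 5.70.

F = (0.00, 0.00) ✓; FC at 79.70° ✓; |FC| = 9.900 ✓; ∠FCS = 119.0° ✓; |CS| = 13.30 ✓; ∠(CS, SQ) = 90.00° ✓; |SQ| = 22.30 ✓; ∠SQT = 122.3° ✓; |QT| = 28.80 ✓; ∠QTD = 81.70° ✓; |TD| = 21.30 ✓; ∠TDR = 139.0° ✓; |DR| = 20.10 ✗.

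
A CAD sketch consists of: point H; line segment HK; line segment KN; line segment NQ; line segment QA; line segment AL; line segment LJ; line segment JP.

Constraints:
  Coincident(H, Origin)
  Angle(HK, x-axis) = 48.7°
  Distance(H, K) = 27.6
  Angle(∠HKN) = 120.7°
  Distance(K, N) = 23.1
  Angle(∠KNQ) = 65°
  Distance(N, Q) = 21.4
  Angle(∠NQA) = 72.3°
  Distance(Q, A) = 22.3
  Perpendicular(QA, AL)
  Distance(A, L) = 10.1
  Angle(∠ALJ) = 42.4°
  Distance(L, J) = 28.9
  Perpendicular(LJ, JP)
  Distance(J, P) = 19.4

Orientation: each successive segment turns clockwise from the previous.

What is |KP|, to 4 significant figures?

29.73

H is at the origin; HK runs at 48.7° with length 27.6, so K = (18.22, 20.73). ∠HKN = 120.7° gives KN at -10.60° from the x-axis; with |KN| = 23.1, N = (40.92, 16.49). ∠KNQ = 65.0° gives NQ at -125.6° from the x-axis; with |NQ| = 21.4, Q = (28.46, -0.9147). ∠NQA = 72.3° gives QA at 126.7° from the x-axis; with |QA| = 22.3, A = (15.14, 16.96). The perpendicularity gives AL at right angles to QA, so AL runs at 36.70°; with |AL| = 10.1, L = (23.24, 23.00). ∠ALJ = 42.4° gives LJ at -100.9° from the x-axis; with |LJ| = 28.9, J = (17.77, -5.378). LJ is perpendicular to JP, so JP runs at 169.1°; with |JP| = 19.4, P = (-1.280, -1.709). Then |KP| = |P − K| = 29.73.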